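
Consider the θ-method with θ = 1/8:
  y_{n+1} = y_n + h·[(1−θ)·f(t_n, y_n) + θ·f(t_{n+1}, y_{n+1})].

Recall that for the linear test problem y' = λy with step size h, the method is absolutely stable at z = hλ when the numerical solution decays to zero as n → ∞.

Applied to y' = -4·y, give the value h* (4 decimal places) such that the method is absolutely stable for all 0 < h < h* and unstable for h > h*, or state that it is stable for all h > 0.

With y'=λy (z=hλ):
  y_{n+1} = y_n + z·[7/8·y_n + 1/8·y_{n+1}] ⇒ (1 − 1/8z)y_{n+1} = (1 + 7/8z)y_n
  ⇒ R(z) = (1 + 7/8z)/(1 − 1/8z).

Boundary: |R(x)|=1, x<0.
x=-0.81: |R|=0.2645
R=−1: 1+7/8x = −1+1/8x ⇒ -3/4x=2 ⇒ x=2/(-3/4)=-2.6667
Confirm numerically:
  x=-2.390: |R|=0.84023 <1
  x=-2.342: |R|=0.81164 <1
  x=-1.379: |R|=0.17624 <1
  x=-1.080: |R|=0.04846 <1
  x=-3.127: |R|=1.24823 >1
  x=-2.901: |R|=1.12898 >1
Stable set (-2.6667, 0).

(-2.6667,0); λ=-4 ⇒ h* = (8/3)/4 = 0.6667.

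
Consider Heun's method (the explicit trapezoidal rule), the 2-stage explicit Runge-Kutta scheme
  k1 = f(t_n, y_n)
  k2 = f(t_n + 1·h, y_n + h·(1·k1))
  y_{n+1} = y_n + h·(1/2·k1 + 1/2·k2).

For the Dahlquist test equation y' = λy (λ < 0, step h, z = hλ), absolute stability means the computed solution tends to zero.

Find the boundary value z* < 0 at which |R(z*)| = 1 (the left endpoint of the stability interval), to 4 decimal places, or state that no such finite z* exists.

z* = -2.0000.

Test eqn y'=λy, z=hλ:
  order 2, 2-stage ⇒ R(z)=1+z+z^2/2
  (e.g. R(-0.82)=0.51620, |R|=0.51620)

Solve |R(x)|<1 on ℝ⁻.
x=-0.82: |R|=0.5162
|R(-2.07)|=1.0724 |R(-1.2)|=0.5200 |R(-1.12)|=0.5072
Bisect:
  x_lo=-2.3113 |R|=1.3597  x_hi=-0.2509 |R|=0.7806
  mid=-1.28106 |R|=0.53950 →hi
  mid=-1.79616 |R|=0.81693 →hi
  mid=-2.05371 |R|=1.05515 →lo
  mid=-1.92493 |R|=0.92775 →hi
  mid=-1.98932 |R|=0.98938 →hi
  mid=-2.02151 |R|=1.02175 →lo
  mid=-2.00542 |R|=1.00543 →lo
  mid=-1.99737 |R|=0.99737 →hi
  mid=-2.00139 |R|=1.00139 →lo
  mid=-1.99938 |R|=0.99938 →hi
  ...
  [-2.00001,-1.99988] ⇒ x*=-2.0000
Stable set (-2.0000, 0).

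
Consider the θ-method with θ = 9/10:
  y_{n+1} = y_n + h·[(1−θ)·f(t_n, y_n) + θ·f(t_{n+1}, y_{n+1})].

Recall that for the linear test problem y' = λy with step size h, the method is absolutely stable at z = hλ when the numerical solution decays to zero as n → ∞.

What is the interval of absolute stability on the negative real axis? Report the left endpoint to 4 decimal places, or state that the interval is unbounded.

(−∞, 0) — no finite endpoint.

Set f=λy, z=hλ:
  y_{n+1} = y_n + z·[1/10·y_n + 9/10·y_{n+1}] ⇒ (1 − 9/10z)y_{n+1} = (1 + 1/10z)y_n
  R(z) = (1 + 1/10z)/(1 − 9/10z).

Need |R(x)|<1, x<0.
x=-0.99: |R|=0.4765
x=-2: |R|=0.2857
x=-10: |R|=0.0000
x=-100: |R|=0.0989
θ=9/10≥1/2 ⇒ |1+1/10x|<|1−9/10x| ∀x<0 ⇒ unbounded interval.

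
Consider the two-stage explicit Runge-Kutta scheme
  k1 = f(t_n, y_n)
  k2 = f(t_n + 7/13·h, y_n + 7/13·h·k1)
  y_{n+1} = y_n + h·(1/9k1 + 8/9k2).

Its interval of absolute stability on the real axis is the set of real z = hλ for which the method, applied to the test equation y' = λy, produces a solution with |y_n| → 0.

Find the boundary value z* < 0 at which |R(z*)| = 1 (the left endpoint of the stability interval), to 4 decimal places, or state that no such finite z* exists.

left endpoint -2.0893.

With y'=λy (z=hλ):
  k1=λy_n ⇒ h·k1=z·y_n;  k2=λ(1+7/13z)y_n ⇒ h·k2=z(1+7/13z)y_n
  y_{n+1}/y_n = 1 + 1/9z + 8/9z(1+7/13z) = 1 + z + 56/117z²
  so R(z) = 1 + z + 56/117z².

Boundary: |R(x)|=1, x<0.
x=-1.55: |R|=0.5999
R=1: x+56/117x²=0 ⇒ x=−117/56=-2.0893; min R=1−1/(4·56/117)=0.4777>−1
Confirm numerically:
  x=-1.928: |R|=0.85116 <1
  x=-1.141: |R|=0.48212 <1
  x=-0.973: |R|=0.48014 <1
  x=-2.385: |R|=1.33757 >1
  x=-2.338: |R|=1.27832 >1
  x=-2.210: |R|=1.12769 >1
So |R|<1 on (-2.0893, 0).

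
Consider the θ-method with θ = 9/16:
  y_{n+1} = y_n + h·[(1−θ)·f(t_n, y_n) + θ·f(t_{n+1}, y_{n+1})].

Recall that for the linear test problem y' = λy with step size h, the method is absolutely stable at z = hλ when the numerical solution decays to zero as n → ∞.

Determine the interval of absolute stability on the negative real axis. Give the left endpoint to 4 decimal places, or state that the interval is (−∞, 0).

Test eqn y'=λy, z=hλ:
  y_{n+1} = y_n + z·[7/16·y_n + 9/16·y_{n+1}] ⇒ (1 − 9/16z)y_{n+1} = (1 + 7/16z)y_n
  ⇒ R(z) = (1 + 7/16z)/(1 − 9/16z).

Need |R(x)|<1, x<0.
x=-1.58: |R|=0.1635
x=-2: |R|=0.0588
x=-10: |R|=0.5094
x=-100: |R|=0.7467
θ=9/16≥1/2 ⇒ |1+7/16x|<|1−9/16x| ∀x<0 ⇒ interval (−∞,0).

unbounded; (−∞, 0).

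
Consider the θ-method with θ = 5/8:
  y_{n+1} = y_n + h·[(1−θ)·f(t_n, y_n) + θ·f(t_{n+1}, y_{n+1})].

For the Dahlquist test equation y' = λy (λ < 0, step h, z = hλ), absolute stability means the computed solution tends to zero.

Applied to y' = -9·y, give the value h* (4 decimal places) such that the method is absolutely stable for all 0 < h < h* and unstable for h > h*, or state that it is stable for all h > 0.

interval (−∞, 0). Any h>0 works for λ=-9.

Test eqn y'=λy, z=hλ:
  y_{n+1} = y_n + z·[3/8·y_n + 5/8·y_{n+1}] ⇒ (1 − 5/8z)y_{n+1} = (1 + 3/8z)y_n
  so R(z) = (1 + 3/8z)/(1 − 5/8z).

Boundary: |R(x)|=1, x<0.
x=-0.59: |R|=0.5689
x=-2: |R|=0.1111
x=-10: |R|=0.3793
x=-100: |R|=0.5748
θ=5/8≥1/2 ⇒ |1+3/8x|<|1−5/8x| ∀x<0 ⇒ stable on all of ℝ⁻.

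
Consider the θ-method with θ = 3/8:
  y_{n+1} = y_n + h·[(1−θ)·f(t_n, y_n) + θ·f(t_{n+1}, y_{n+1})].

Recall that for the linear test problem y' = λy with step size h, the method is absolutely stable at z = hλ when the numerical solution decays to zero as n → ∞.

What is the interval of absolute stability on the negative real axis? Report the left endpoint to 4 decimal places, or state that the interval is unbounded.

With y'=λy (z=hλ):
  y_{n+1} = y_n + z·[5/8·y_n + 3/8·y_{n+1}] ⇒ (1 − 3/8z)y_{n+1} = (1 + 5/8z)y_n
  so R(z) = (1 + 5/8z)/(1 − 3/8z).

Boundary: |R(x)|=1, x<0.
x=-1.61: |R|=0.0039
R=−1: 1+5/8x = −1+3/8x ⇒ -1/4x=2 ⇒ x=2/(-1/4)=-8.0000
Confirm numerically:
  x=-7.085: |R|=0.93745 <1
  x=-5.657: |R|=0.81234 <1
  x=-4.238: |R|=0.63677 <1
  x=-3.274: |R|=0.46964 <1
  x=-8.414: |R|=1.02491 >1
  x=-8.065: |R|=1.00404 >1
Stable set (-8.0000, 0).

(-8.0000, 0).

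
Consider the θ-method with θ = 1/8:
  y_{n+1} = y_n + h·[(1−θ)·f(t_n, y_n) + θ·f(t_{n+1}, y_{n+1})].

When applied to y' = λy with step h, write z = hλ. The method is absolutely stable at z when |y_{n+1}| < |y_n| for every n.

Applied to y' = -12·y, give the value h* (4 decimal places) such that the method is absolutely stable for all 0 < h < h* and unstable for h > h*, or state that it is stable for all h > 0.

(-2.6667,0); λ=-12 ⇒ h* = (8/3)/12 = 0.2222.

With y'=λy (z=hλ):
  y_{n+1} = y_n + z·[7/8·y_n + 1/8·y_{n+1}] ⇒ (1 − 1/8z)y_{n+1} = (1 + 7/8z)y_n
  R(z) = (1 + 7/8z)/(1 − 1/8z).

Need |R(x)|<1, x<0.
x=-0.83: |R|=0.2480
R=−1: 1+7/8x = −1+1/8x ⇒ -3/4x=2 ⇒ x=2/(-3/4)=-2.6667
Confirm numerically:
  x=-2.006: |R|=0.60384 <1
  x=-1.723: |R|=0.41767 <1
  x=-1.241: |R|=0.07434 <1
  x=-3.219: |R|=1.29539 >1
  x=-3.053: |R|=1.20972 >1
  x=-3.038: |R|=1.20185 >1
So |R|<1 on (-2.6667, 0).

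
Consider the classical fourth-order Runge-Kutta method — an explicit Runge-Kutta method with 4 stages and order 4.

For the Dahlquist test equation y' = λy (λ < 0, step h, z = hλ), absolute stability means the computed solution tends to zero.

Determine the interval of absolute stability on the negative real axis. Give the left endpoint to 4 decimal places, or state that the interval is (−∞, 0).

Test eqn y'=λy, z=hλ:
  order 4, 4-stage ⇒ R(z)=1+z+z^2/2+z^3/6+z^4/24
  (e.g. R(-1.37)=0.28667, |R|=0.28667)

Solve |R(x)|<1 on ℝ⁻.
x=-1.37: |R|=0.2867
|R(-2.52)|=0.6683 |R(-1.83)|=0.2903 |R(-1.52)|=0.2723
Bisect:
  x_lo=-3.2359 |R|=1.9209  x_hi=-0.1524 |R|=0.8586
  mid=-1.69416 |R|=0.27375 →hi
  mid=-2.46504 |R|=0.61518 →hi
  mid=-2.85047 |R|=1.10280 →lo
  mid=-2.65775 |R|=0.82413 →hi
  mid=-2.75411 |R|=0.95400 →hi
  mid=-2.80229 |R|=1.02594 →lo
  mid=-2.77820 |R|=0.98936 →hi
  ...
  [-2.78536,-2.78517] ⇒ x*=-2.7853
So |R|<1 on (-2.7853, 0).

(-2.7853, 0).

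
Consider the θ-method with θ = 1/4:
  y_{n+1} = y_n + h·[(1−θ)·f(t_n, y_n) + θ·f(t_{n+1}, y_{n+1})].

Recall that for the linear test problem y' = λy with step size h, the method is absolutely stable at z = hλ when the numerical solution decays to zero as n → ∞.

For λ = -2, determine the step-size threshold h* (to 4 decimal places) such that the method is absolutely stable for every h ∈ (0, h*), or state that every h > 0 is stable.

(-4.0000,0); λ=-2 ⇒ h* = (4)/2 = 2.0000.

With y'=λy (z=hλ):
  y_{n+1} = y_n + z·[3/4·y_n + 1/4·y_{n+1}] ⇒ (1 − 1/4z)y_{n+1} = (1 + 3/4z)y_n
  Hence R(z) = (1 + 3/4z)/(1 − 1/4z).

Find x<0 with |R(x)|<1.
x=-0.45: |R|=0.5955
R=−1: 1+3/4x = −1+1/4x ⇒ -1/2x=2 ⇒ x=2/(-1/2)=-4.0000
Confirm numerically:
  x=-3.318: |R|=0.81361 <1
  x=-2.776: |R|=0.63872 <1
  x=-2.757: |R|=0.63209 <1
  x=-4.335: |R|=1.08038 >1
  x=-4.232: |R|=1.05637 >1
  x=-4.093: |R|=1.02298 >1
Interval (-4.0000, 0).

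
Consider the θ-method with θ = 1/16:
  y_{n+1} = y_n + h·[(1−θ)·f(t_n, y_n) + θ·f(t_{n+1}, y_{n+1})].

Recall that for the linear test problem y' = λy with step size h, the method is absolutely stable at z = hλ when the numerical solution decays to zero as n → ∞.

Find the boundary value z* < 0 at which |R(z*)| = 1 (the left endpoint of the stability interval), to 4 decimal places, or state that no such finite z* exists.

z* = -2.2857.

On y'=λy, z=hλ:
  y_{n+1} = y_n + z·[15/16·y_n + 1/16·y_{n+1}] ⇒ (1 − 1/16z)y_{n+1} = (1 + 15/16z)y_n
  R(z) = (1 + 15/16z)/(1 − 1/16z).

Solve |R(x)|<1 on ℝ⁻.
x=-1.35: |R|=0.2450
R=−1: 1+15/16x = −1+1/16x ⇒ -7/8x=2 ⇒ x=2/(-7/8)=-2.2857
Confirm numerically:
  x=-1.805: |R|=0.62202 <1
  x=-1.612: |R|=0.46446 <1
  x=-1.208: |R|=0.12320 <1
  x=-1.116: |R|=0.04323 <1
  x=-2.568: |R|=1.21284 >1
  x=-2.399: |R|=1.08620 >1
So |R|<1 on (-2.2857, 0).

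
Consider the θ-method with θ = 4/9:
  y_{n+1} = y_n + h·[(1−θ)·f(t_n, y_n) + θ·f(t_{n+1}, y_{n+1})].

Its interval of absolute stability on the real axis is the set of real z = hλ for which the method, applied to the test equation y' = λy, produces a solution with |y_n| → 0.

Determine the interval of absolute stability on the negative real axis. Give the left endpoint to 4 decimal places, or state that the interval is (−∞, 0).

On y'=λy, z=hλ:
  y_{n+1} = y_n + z·[5/9·y_n + 4/9·y_{n+1}] ⇒ (1 − 4/9z)y_{n+1} = (1 + 5/9z)y_n
  Hence R(z) = (1 + 5/9z)/(1 − 4/9z).

Find x<0 with |R(x)|<1.
x=-1: |R|=0.3077
R=−1: 1+5/9x = −1+4/9x ⇒ -1/9x=2 ⇒ x=2/(-1/9)=-18.0000
Confirm numerically:
  x=-17.361: |R|=0.99185 <1
  x=-16.492: |R|=0.97988 <1
  x=-15.357: |R|=0.96247 <1
  x=-10.790: |R|=0.86177 <1
  x=-18.549: |R|=1.00660 >1
  x=-18.256: |R|=1.00312 >1
So |R|<1 on (-18.0000, 0).

(-18.0000, 0).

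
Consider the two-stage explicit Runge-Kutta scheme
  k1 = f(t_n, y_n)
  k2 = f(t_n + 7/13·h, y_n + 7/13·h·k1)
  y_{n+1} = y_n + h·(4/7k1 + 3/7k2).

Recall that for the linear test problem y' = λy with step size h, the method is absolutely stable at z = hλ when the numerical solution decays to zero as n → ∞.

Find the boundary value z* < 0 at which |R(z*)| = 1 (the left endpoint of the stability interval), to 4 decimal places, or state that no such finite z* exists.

Set f=λy, z=hλ:
  k1=λy_n ⇒ h·k1=z·y_n;  k2=λ(1+7/13z)y_n ⇒ h·k2=z(1+7/13z)y_n
  y_{n+1}/y_n = 1 + 4/7z + 3/7z(1+7/13z) = 1 + z + 3/13z²
  ⇒ R(z) = 1 + z + 3/13z².

Find x<0 with |R(x)|<1.
x=-1.74: |R|=0.0413
R=1: x+3/13x²=0 ⇒ x=−13/3=-4.3333; min R=1−1/(4·3/13)=-0.0833>−1
Confirm numerically:
  x=-4.296: |R|=0.96299 <1
  x=-3.700: |R|=0.45923 <1
  x=-2.771: |R|=0.00095 <1
  x=-4.418: |R|=1.08632 >1
  x=-4.394: |R|=1.06152 >1
Interval (-4.3333, 0).

left endpoint -4.3333.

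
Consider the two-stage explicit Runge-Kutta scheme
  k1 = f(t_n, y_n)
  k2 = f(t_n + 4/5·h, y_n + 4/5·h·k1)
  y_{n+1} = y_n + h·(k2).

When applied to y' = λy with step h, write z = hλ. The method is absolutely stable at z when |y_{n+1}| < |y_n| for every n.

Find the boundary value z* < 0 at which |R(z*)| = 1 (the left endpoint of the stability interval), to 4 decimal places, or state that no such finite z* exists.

Test eqn y'=λy, z=hλ:
  k1=λy_n ⇒ h·k1=z·y_n;  k2=λ(1+4/5z)y_n ⇒ h·k2=z(1+4/5z)y_n
  y_{n+1}/y_n = 1 + z(1+4/5z) = 1 + z + 4/5z²
  Hence R(z) = 1 + z + 4/5z².

Need |R(x)|<1, x<0.
x=-1.08: |R|=0.8531
R=1: x+4/5x²=0 ⇒ x=−5/4=-1.2500; min R=1−1/(4·4/5)=0.6875>−1
Confirm numerically:
  x=-1.227: |R|=0.97742 <1
  x=-1.197: |R|=0.94925 <1
  x=-0.788: |R|=0.70876 <1
  x=-0.530: |R|=0.69472 <1
  x=-1.438: |R|=1.21628 >1
  x=-1.310: |R|=1.06288 >1
  x=-1.291: |R|=1.04234 >1
Stable set (-1.2500, 0).

z* = -1.2500.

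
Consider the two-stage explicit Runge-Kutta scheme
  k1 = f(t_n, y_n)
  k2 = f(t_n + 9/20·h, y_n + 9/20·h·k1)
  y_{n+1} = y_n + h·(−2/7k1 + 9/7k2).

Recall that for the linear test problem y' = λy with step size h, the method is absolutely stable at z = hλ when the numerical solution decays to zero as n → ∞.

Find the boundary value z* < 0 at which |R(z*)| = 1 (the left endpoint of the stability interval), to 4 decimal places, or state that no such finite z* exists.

z* = -1.7284.

On y'=λy, z=hλ:
  k1=λy_n ⇒ h·k1=z·y_n;  k2=λ(1+9/20z)y_n ⇒ h·k2=z(1+9/20z)y_n
  y_{n+1}/y_n = 1 − 2/7z + 9/7z(1+9/20z) = 1 + z + 81/140z²
  so R(z) = 1 + z + 81/140z².

Need |R(x)|<1, x<0.
x=-0.88: |R|=0.5680
R=1: x+81/140x²=0 ⇒ x=−140/81=-1.7284; min R=1−1/(4·81/140)=0.5679>−1
Confirm numerically:
  x=-1.172: |R|=0.62272 <1
  x=-1.096: |R|=0.59899 <1
  x=-0.825: |R|=0.56879 <1
  x=-0.694: |R|=0.58466 <1
  x=-2.075: |R|=1.41611 >1
  x=-1.816: |R|=1.09205 >1
Stable set (-1.7284, 0).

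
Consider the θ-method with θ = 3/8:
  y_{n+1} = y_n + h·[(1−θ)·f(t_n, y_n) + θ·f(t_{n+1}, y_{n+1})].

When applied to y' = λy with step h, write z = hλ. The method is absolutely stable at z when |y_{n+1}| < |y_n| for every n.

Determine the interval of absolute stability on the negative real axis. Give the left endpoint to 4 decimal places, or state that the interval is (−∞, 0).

On y'=λy, z=hλ:
  y_{n+1} = y_n + z·[5/8·y_n + 3/8·y_{n+1}] ⇒ (1 − 3/8z)y_{n+1} = (1 + 5/8z)y_n
  ⇒ R(z) = (1 + 5/8z)/(1 − 3/8z).

Find x<0 with |R(x)|<1.
x=-1.51: |R|=0.0359
R=−1: 1+5/8x = −1+3/8x ⇒ -1/4x=2 ⇒ x=2/(-1/4)=-8.0000
Confirm numerically:
  x=-7.161: |R|=0.94309 <1
  x=-6.275: |R|=0.87139 <1
  x=-4.606: |R|=0.68888 <1
  x=-8.520: |R|=1.03099 >1
  x=-8.277: |R|=1.01687 >1
Stable set (-8.0000, 0).

(-8.0000, 0).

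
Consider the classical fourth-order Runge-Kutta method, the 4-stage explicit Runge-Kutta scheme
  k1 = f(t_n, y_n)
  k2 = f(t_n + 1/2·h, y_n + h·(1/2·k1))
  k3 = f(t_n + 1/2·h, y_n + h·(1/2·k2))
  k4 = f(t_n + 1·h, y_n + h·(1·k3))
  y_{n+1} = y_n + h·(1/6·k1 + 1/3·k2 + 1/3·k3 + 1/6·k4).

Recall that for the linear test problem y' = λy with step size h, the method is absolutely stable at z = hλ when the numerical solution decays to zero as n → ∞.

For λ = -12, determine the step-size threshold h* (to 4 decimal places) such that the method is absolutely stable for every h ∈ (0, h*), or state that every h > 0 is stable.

Set f=λy, z=hλ:
  order 4, 4-stage ⇒ R(z)=1+z+z^2/2+z^3/6+z^4/24
  (e.g. R(-0.99)=0.37836, |R|=0.37836)

Boundary: |R(x)|=1, x<0.
x=-0.99: |R|=0.3784
|R(-2.53)|=0.6786 |R(-2.01)|=0.3367 |R(-1.33)|=0.2927
Bisect:
  x_lo=-3.0910 |R|=1.5677  x_hi=-0.2644 |R|=0.7677
  mid=-1.67772 |R|=0.27271 →hi
  mid=-2.38438 |R|=0.54571 →hi
  mid=-2.73771 |R|=0.93060 →hi
  mid=-2.91438 |R|=1.21272 →lo
  mid=-2.82605 |R|=1.06320 →lo
  mid=-2.78188 |R|=0.99487 →hi
  mid=-2.80396 |R|=1.02852 →lo
  ...
  [-2.78533,-2.78516] ⇒ x*=-2.7853
Interval (-2.7853, 0).

(-2.7853,0); λ=-12 ⇒ h* = 0.2321.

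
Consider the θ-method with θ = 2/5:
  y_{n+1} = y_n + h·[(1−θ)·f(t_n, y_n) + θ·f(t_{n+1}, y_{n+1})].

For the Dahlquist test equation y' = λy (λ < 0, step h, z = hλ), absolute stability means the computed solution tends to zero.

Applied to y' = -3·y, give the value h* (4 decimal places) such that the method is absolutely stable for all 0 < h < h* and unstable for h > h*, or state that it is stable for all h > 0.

Test eqn y'=λy, z=hλ:
  y_{n+1} = y_n + z·[3/5·y_n + 2/5·y_{n+1}] ⇒ (1 − 2/5z)y_{n+1} = (1 + 3/5z)y_n
  R(z) = (1 + 3/5z)/(1 − 2/5z).

Boundary: |R(x)|=1, x<0.
x=-1: |R|=0.2857
R=−1: 1+3/5x = −1+2/5x ⇒ -1/5x=2 ⇒ x=2/(-1/5)=-10.0000
Confirm numerically:
  x=-6.704: |R|=0.82095 <1
  x=-5.111: |R|=0.67882 <1
  x=-4.503: |R|=0.60753 <1
  x=-10.550: |R|=1.02107 >1
  x=-10.270: |R|=1.01057 >1
Interval (-10.0000, 0).

(-10.0000,0); λ=-3 ⇒ h* = (10)/3 = 3.3333.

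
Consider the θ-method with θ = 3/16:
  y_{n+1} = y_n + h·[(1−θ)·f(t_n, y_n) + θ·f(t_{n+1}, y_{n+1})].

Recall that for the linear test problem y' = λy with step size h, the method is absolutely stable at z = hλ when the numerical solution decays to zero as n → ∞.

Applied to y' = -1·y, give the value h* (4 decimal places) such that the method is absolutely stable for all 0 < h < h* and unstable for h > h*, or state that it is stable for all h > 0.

Test eqn y'=λy, z=hλ:
  y_{n+1} = y_n + z·[13/16·y_n + 3/16·y_{n+1}] ⇒ (1 − 3/16z)y_{n+1} = (1 + 13/16z)y_n
  R(z) = (1 + 13/16z)/(1 − 3/16z).

Need |R(x)|<1, x<0.
x=-1.79: |R|=0.3402
R=−1: 1+13/16x = −1+3/16x ⇒ -5/8x=2 ⇒ x=2/(-5/8)=-3.2000
Confirm numerically:
  x=-3.129: |R|=0.97203 <1
  x=-3.096: |R|=0.95887 <1
  x=-2.415: |R|=0.66229 <1
  x=-3.782: |R|=1.21283 >1
  x=-3.551: |R|=1.13169 >1
  x=-3.527: |R|=1.12302 >1
Stable set (-3.2000, 0).

(-3.2000,0); λ=-1 ⇒ h* = (16/5)/1 = 3.2000.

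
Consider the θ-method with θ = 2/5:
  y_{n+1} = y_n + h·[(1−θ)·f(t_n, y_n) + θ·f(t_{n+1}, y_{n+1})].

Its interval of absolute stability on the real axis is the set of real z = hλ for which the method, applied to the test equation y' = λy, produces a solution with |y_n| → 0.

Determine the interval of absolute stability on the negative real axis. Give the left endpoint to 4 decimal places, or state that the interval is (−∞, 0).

z∈(-10.0000,0).

Set f=λy, z=hλ:
  y_{n+1} = y_n + z·[3/5·y_n + 2/5·y_{n+1}] ⇒ (1 − 2/5z)y_{n+1} = (1 + 3/5z)y_n
  ⇒ R(z) = (1 + 3/5z)/(1 − 2/5z).

Solve |R(x)|<1 on ℝ⁻.
x=-0.49: |R|=0.5903
R=−1: 1+3/5x = −1+2/5x ⇒ -1/5x=2 ⇒ x=2/(-1/5)=-10.0000
Confirm numerically:
  x=-8.824: |R|=0.94807 <1
  x=-6.278: |R|=0.78799 <1
  x=-5.706: |R|=0.73836 <1
  x=-4.901: |R|=0.65552 <1
  x=-10.332: |R|=1.01294 >1
  x=-10.249: |R|=1.00977 >1
  x=-10.140: |R|=1.00554 >1
Stable set (-10.0000, 0).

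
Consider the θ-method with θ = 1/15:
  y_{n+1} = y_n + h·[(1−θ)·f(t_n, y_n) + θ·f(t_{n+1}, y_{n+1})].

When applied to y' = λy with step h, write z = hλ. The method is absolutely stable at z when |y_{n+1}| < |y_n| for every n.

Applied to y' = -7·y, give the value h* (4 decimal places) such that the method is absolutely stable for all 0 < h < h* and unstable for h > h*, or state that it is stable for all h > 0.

Set f=λy, z=hλ:
  y_{n+1} = y_n + z·[14/15·y_n + 1/15·y_{n+1}] ⇒ (1 − 1/15z)y_{n+1} = (1 + 14/15z)y_n
  ⇒ R(z) = (1 + 14/15z)/(1 − 1/15z).

Need |R(x)|<1, x<0.
x=-1.27: |R|=0.1709
R=−1: 1+14/15x = −1+1/15x ⇒ -13/15x=2 ⇒ x=2/(-13/15)=-2.3077
Confirm numerically:
  x=-2.121: |R|=0.85824 <1
  x=-2.090: |R|=0.83441 <1
  x=-1.564: |R|=0.41632 <1
  x=-1.234: |R|=0.14020 <1
  x=-2.736: |R|=1.31394 >1
  x=-2.354: |R|=1.03469 >1
Stable set (-2.3077, 0).

(-2.3077,0); λ=-7 ⇒ h* = (30/13)/7 = 0.3297.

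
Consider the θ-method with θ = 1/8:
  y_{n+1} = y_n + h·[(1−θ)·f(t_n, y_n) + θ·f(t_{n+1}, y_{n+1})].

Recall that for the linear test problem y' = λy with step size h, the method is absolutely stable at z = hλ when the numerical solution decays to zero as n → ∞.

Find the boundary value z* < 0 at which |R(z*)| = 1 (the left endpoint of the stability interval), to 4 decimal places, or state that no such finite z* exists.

left endpoint -2.6667.

With y'=λy (z=hλ):
  y_{n+1} = y_n + z·[7/8·y_n + 1/8·y_{n+1}] ⇒ (1 − 1/8z)y_{n+1} = (1 + 7/8z)y_n
  R(z) = (1 + 7/8z)/(1 − 1/8z).

Solve |R(x)|<1 on ℝ⁻.
x=-1.19: |R|=0.0359
R=−1: 1+7/8x = −1+1/8x ⇒ -3/4x=2 ⇒ x=2/(-3/4)=-2.6667
Confirm numerically:
  x=-2.415: |R|=0.85502 <1
  x=-1.578: |R|=0.31802 <1
  x=-1.386: |R|=0.18133 <1
  x=-2.968: |R|=1.16484 >1
  x=-2.713: |R|=1.02595 >1
Stable set (-2.6667, 0).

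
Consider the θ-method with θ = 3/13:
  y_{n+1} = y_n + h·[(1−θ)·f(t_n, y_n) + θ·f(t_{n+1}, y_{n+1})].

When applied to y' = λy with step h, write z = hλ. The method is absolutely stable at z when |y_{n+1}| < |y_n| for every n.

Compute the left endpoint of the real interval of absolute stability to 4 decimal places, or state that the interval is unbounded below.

left endpoint -3.7143.

On y'=λy, z=hλ:
  y_{n+1} = y_n + z·[10/13·y_n + 3/13·y_{n+1}] ⇒ (1 − 3/13z)y_{n+1} = (1 + 10/13z)y_n
  so R(z) = (1 + 10/13z)/(1 − 3/13z).

Solve |R(x)|<1 on ℝ⁻.
x=-1.44: |R|=0.0808
R=−1: 1+10/13x = −1+3/13x ⇒ -7/13x=2 ⇒ x=2/(-7/13)=-3.7143
Confirm numerically:
  x=-3.167: |R|=0.82974 <1
  x=-3.076: |R|=0.79899 <1
  x=-2.837: |R|=0.71452 <1
  x=-4.300: |R|=1.15830 >1
  x=-3.986: |R|=1.07621 >1
  x=-3.884: |R|=1.04819 >1
Stable set (-3.7143, 0).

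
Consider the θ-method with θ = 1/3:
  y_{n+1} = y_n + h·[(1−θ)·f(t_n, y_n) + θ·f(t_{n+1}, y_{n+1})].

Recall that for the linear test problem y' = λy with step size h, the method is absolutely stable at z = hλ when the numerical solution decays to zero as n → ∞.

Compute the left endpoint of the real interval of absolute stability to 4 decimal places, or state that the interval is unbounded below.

z* = -6.0000.

With y'=λy (z=hλ):
  y_{n+1} = y_n + z·[2/3·y_n + 1/3·y_{n+1}] ⇒ (1 − 1/3z)y_{n+1} = (1 + 2/3z)y_n
  ⇒ R(z) = (1 + 2/3z)/(1 − 1/3z).

Boundary: |R(x)|=1, x<0.
x=-1.31: |R|=0.0882
R=−1: 1+2/3x = −1+1/3x ⇒ -1/3x=2 ⇒ x=2/(-1/3)=-6.0000
Confirm numerically:
  x=-5.222: |R|=0.90538 <1
  x=-4.152: |R|=0.74161 <1
  x=-3.994: |R|=0.71318 <1
  x=-2.480: |R|=0.35766 <1
  x=-6.528: |R|=1.05542 >1
  x=-6.426: |R|=1.04519 >1
Stable set (-6.0000, 0).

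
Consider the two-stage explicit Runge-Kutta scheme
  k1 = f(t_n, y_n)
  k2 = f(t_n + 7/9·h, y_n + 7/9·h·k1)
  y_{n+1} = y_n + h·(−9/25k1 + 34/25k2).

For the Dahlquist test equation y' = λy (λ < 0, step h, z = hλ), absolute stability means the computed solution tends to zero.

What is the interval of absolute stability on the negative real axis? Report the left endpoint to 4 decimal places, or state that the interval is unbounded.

z∈(-0.9454,0).

With y'=λy (z=hλ):
  k1=λy_n ⇒ h·k1=z·y_n;  k2=λ(1+7/9z)y_n ⇒ h·k2=z(1+7/9z)y_n
  y_{n+1}/y_n = 1 − 9/25z + 34/25z(1+7/9z) = 1 + z + 238/225z²
  ⇒ R(z) = 1 + z + 238/225z².

Boundary: |R(x)|=1, x<0.
x=-1.09: |R|=1.1667
R=1: x+238/225x²=0 ⇒ x=−225/238=-0.9454; min R=1−1/(4·238/225)=0.7637>−1
Confirm numerically:
  x=-0.910: |R|=0.96595 <1
  x=-0.883: |R|=0.94174 <1
  x=-0.796: |R|=0.87422 <1
  x=-0.431: |R|=0.76549 <1
  x=-1.517: |R|=1.91725 >1
  x=-1.309: |R|=1.50348 >1
Interval (-0.9454, 0).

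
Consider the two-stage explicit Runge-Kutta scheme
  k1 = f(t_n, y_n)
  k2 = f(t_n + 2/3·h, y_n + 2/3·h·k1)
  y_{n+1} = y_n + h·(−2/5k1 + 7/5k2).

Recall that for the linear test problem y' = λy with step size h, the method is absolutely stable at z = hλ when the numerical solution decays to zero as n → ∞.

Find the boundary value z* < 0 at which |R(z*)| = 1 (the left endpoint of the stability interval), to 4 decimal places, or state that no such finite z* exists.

With y'=λy (z=hλ):
  k1=λy_n ⇒ h·k1=z·y_n;  k2=λ(1+2/3z)y_n ⇒ h·k2=z(1+2/3z)y_n
  y_{n+1}/y_n = 1 − 2/5z + 7/5z(1+2/3z) = 1 + z + 14/15z²
  Hence R(z) = 1 + z + 14/15z².

Solve |R(x)|<1 on ℝ⁻.
x=-0.85: |R|=0.8243
R=1: x+14/15x²=0 ⇒ x=−15/14=-1.0714; min R=1−1/(4·14/15)=0.7321>−1
Confirm numerically:
  x=-0.617: |R|=0.73831 <1
  x=-0.606: |R|=0.73675 <1
  x=-0.529: |R|=0.73218 <1
  x=-0.484: |R|=0.73464 <1
  x=-1.632: |R|=1.85386 >1
  x=-1.240: |R|=1.19509 >1
Stable set (-1.0714, 0).

left endpoint -1.0714.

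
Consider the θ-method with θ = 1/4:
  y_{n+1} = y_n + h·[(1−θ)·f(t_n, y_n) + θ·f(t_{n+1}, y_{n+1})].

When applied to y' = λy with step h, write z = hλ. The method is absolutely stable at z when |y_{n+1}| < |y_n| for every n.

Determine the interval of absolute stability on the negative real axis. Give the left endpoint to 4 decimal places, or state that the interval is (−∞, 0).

On y'=λy, z=hλ:
  y_{n+1} = y_n + z·[3/4·y_n + 1/4·y_{n+1}] ⇒ (1 − 1/4z)y_{n+1} = (1 + 3/4z)y_n
  R(z) = (1 + 3/4z)/(1 − 1/4z).

Need |R(x)|<1, x<0.
x=-0.42: |R|=0.6199
R=−1: 1+3/4x = −1+1/4x ⇒ -1/2x=2 ⇒ x=2/(-1/2)=-4.0000
Confirm numerically:
  x=-3.363: |R|=0.82697 <1
  x=-2.912: |R|=0.68519 <1
  x=-1.955: |R|=0.31318 <1
  x=-1.860: |R|=0.26962 <1
  x=-4.349: |R|=1.08360 >1
  x=-4.259: |R|=1.06272 >1
  x=-4.206: |R|=1.05021 >1
Interval (-4.0000, 0).

(-4.0000, 0).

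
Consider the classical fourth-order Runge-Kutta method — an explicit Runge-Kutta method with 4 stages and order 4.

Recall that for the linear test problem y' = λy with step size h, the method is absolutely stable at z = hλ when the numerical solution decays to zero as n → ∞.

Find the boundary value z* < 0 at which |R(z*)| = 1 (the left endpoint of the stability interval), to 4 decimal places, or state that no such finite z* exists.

Test eqn y'=λy, z=hλ:
  order 4, 4-stage ⇒ R(z)=1+z+z^2/2+z^3/6+z^4/24
  (e.g. R(-0.48)=0.61898, |R|=0.61898)

Boundary: |R(x)|=1, x<0.
x=-0.48: |R|=0.6190
|R(-1.56)|=0.2708 |R(-1.23)|=0.3117 |R(-0.51)|=0.6008
Bisect:
  x_lo=-3.4633 |R|=2.6048  x_hi=-0.2982 |R|=0.7422
  mid=-1.88071 |R|=0.30041 →hi
  mid=-2.67198 |R|=0.84218 →hi
  mid=-3.06762 |R|=1.51606 →lo
  mid=-2.86980 |R|=1.13507 →lo
  mid=-2.77089 |R|=0.97850 →hi
  mid=-2.82035 |R|=1.05415 →lo
  mid=-2.79562 |R|=1.01568 →lo
  mid=-2.78326 |R|=0.99693 →hi
  ...
  [-2.78538,-2.78519] ⇒ x*=-2.7853
Stable set (-2.7853, 0).

z* = -2.7853.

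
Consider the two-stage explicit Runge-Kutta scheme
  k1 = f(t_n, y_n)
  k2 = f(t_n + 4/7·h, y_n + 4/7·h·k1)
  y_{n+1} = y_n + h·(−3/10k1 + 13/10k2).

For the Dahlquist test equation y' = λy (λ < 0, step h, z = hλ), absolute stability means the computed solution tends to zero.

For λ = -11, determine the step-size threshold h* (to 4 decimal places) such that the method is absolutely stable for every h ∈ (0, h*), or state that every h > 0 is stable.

On y'=λy, z=hλ:
  k1=λy_n ⇒ h·k1=z·y_n;  k2=λ(1+4/7z)y_n ⇒ h·k2=z(1+4/7z)y_n
  y_{n+1}/y_n = 1 − 3/10z + 13/10z(1+4/7z) = 1 + z + 26/35z²
  R(z) = 1 + z + 26/35z².

Boundary: |R(x)|=1, x<0.
x=-1.09: |R|=0.7926
R=1: x+26/35x²=0 ⇒ x=−35/26=-1.3462; min R=1−1/(4·26/35)=0.6635>−1
Confirm numerically:
  x=-1.256: |R|=0.91588 <1
  x=-1.216: |R|=0.88243 <1
  x=-1.156: |R|=0.83671 <1
  x=-0.625: |R|=0.66518 <1
  x=-1.824: |R|=1.64747 >1
  x=-1.713: |R|=1.46682 >1
  x=-1.543: |R|=1.22563 >1
Stable set (-1.3462, 0).

(-1.3462,0); λ=-11 ⇒ h* = (35/26)/11 = 0.1224.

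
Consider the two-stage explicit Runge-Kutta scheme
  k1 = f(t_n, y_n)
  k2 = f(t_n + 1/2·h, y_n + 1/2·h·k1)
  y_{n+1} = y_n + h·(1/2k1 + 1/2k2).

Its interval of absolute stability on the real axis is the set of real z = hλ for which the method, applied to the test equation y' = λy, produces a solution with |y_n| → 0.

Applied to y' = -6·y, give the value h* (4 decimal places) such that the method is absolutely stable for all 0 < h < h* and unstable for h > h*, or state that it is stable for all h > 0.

(-4.0000,0); λ=-6 ⇒ h* = (4)/6 = 0.6667.

On y'=λy, z=hλ:
  k1=λy_n ⇒ h·k1=z·y_n;  k2=λ(1+1/2z)y_n ⇒ h·k2=z(1+1/2z)y_n
  y_{n+1}/y_n = 1 + 1/2z + 1/2z(1+1/2z) = 1 + z + 1/4z²
  R(z) = 1 + z + 1/4z².

Boundary: |R(x)|=1, x<0.
x=-1.28: |R|=0.1296
R=1: x+1/4x²=0 ⇒ x=−4=-4.0000; min R=1−1/(4·1/4)=0.0000>−1
Confirm numerically:
  x=-3.803: |R|=0.81270 <1
  x=-2.592: |R|=0.08762 <1
  x=-2.573: |R|=0.08208 <1
  x=-1.818: |R|=0.00828 <1
  x=-4.409: |R|=1.45082 >1
  x=-4.377: |R|=1.41253 >1
  x=-4.322: |R|=1.34792 >1
So |R|<1 on (-4.0000, 0).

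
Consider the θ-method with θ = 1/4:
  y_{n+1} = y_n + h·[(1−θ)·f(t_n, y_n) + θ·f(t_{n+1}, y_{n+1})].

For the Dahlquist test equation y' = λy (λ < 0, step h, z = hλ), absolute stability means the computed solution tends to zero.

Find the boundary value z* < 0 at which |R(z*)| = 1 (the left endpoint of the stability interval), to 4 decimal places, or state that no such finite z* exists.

left endpoint -4.0000.

With y'=λy (z=hλ):
  y_{n+1} = y_n + z·[3/4·y_n + 1/4·y_{n+1}] ⇒ (1 − 1/4z)y_{n+1} = (1 + 3/4z)y_n
  Hence R(z) = (1 + 3/4z)/(1 − 1/4z).

Find x<0 with |R(x)|<1.
x=-0.51: |R|=0.5477
R=−1: 1+3/4x = −1+1/4x ⇒ -1/2x=2 ⇒ x=2/(-1/2)=-4.0000
Confirm numerically:
  x=-3.701: |R|=0.92235 <1
  x=-3.250: |R|=0.79310 <1
  x=-2.625: |R|=0.58491 <1
  x=-2.176: |R|=0.40933 <1
  x=-4.305: |R|=1.07345 >1
  x=-4.034: |R|=1.00846 >1
Stable set (-4.0000, 0).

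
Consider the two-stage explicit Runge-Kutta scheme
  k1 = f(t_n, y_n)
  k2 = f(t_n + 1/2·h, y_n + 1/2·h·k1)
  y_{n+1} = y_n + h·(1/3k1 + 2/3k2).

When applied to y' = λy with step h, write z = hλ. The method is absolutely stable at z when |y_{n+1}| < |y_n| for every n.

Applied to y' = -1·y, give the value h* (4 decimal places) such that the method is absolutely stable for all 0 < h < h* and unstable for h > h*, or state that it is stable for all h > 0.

On y'=λy, z=hλ:
  k1=λy_n ⇒ h·k1=z·y_n;  k2=λ(1+1/2z)y_n ⇒ h·k2=z(1+1/2z)y_n
  y_{n+1}/y_n = 1 + 1/3z + 2/3z(1+1/2z) = 1 + z + 1/3z²
  Hence R(z) = 1 + z + 1/3z².

Solve |R(x)|<1 on ℝ⁻.
x=-0.88: |R|=0.3781
R=1: x+1/3x²=0 ⇒ x=−3=-3.0000; min R=1−1/(4·1/3)=0.2500>−1
Confirm numerically:
  x=-2.893: |R|=0.89682 <1
  x=-2.823: |R|=0.83344 <1
  x=-2.271: |R|=0.44815 <1
  x=-1.559: |R|=0.25116 <1
  x=-3.454: |R|=1.52271 >1
  x=-3.207: |R|=1.22128 >1
  x=-3.107: |R|=1.11082 >1
So |R|<1 on (-3.0000, 0).

(-3.0000,0); λ=-1 ⇒ h* = (3)/1 = 3.0000.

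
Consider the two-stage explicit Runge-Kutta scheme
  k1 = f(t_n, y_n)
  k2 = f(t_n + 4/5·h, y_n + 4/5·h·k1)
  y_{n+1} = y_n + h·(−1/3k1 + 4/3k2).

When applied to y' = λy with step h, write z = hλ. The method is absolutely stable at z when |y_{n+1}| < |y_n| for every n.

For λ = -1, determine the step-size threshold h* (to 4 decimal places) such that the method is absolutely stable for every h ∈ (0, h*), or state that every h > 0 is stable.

Test eqn y'=λy, z=hλ:
  k1=λy_n ⇒ h·k1=z·y_n;  k2=λ(1+4/5z)y_n ⇒ h·k2=z(1+4/5z)y_n
  y_{n+1}/y_n = 1 − 1/3z + 4/3z(1+4/5z) = 1 + z + 16/15z²
  R(z) = 1 + z + 16/15z².

Find x<0 with |R(x)|<1.
x=-1.57: |R|=2.0592
R=1: x+16/15x²=0 ⇒ x=−15/16=-0.9375; min R=1−1/(4·16/15)=0.7656>−1
Confirm numerically:
  x=-0.690: |R|=0.81784 <1
  x=-0.662: |R|=0.80546 <1
  x=-0.646: |R|=0.79914 <1
  x=-0.584: |R|=0.77979 <1
  x=-1.187: |R|=1.31590 >1
  x=-1.109: |R|=1.20287 >1
  x=-1.104: |R|=1.19607 >1
Stable set (-0.9375, 0).

(-0.9375,0); λ=-1 ⇒ h* = (15/16)/1 = 0.9375.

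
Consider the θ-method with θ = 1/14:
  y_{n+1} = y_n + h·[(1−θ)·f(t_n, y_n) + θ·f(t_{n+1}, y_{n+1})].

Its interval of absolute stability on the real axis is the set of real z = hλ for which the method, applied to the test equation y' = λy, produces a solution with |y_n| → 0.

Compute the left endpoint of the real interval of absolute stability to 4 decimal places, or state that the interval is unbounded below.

left endpoint -2.3333.

Set f=λy, z=hλ:
  y_{n+1} = y_n + z·[13/14·y_n + 1/14·y_{n+1}] ⇒ (1 − 1/14z)y_{n+1} = (1 + 13/14z)y_n
  Hence R(z) = (1 + 13/14z)/(1 − 1/14z).

Find x<0 with |R(x)|<1.
x=-1.3: |R|=0.1895
R=−1: 1+13/14x = −1+1/14x ⇒ -6/7x=2 ⇒ x=2/(-6/7)=-2.3333
Confirm numerically:
  x=-2.010: |R|=0.75765 <1
  x=-1.610: |R|=0.44395 <1
  x=-1.571: |R|=0.41250 <1
  x=-2.848: |R|=1.36657 >1
  x=-2.702: |R|=1.26488 >1
  x=-2.614: |R|=1.20272 >1
Stable set (-2.3333, 0).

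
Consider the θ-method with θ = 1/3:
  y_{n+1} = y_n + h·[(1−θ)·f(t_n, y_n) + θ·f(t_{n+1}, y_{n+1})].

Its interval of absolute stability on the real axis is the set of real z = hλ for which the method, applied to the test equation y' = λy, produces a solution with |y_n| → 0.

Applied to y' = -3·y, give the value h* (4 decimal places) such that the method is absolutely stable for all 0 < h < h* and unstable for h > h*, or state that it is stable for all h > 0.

(-6.0000,0); λ=-3 ⇒ h* = (6)/3 = 2.0000.

With y'=λy (z=hλ):
  y_{n+1} = y_n + z·[2/3·y_n + 1/3·y_{n+1}] ⇒ (1 − 1/3z)y_{n+1} = (1 + 2/3z)y_n
  ⇒ R(z) = (1 + 2/3z)/(1 − 1/3z).

Solve |R(x)|<1 on ℝ⁻.
x=-0.85: |R|=0.3377
R=−1: 1+2/3x = −1+1/3x ⇒ -1/3x=2 ⇒ x=2/(-1/3)=-6.0000
Confirm numerically:
  x=-5.661: |R|=0.96086 <1
  x=-4.407: |R|=0.78493 <1
  x=-4.309: |R|=0.76864 <1
  x=-6.516: |R|=1.05422 >1
  x=-6.080: |R|=1.00881 >1
So |R|<1 on (-6.0000, 0).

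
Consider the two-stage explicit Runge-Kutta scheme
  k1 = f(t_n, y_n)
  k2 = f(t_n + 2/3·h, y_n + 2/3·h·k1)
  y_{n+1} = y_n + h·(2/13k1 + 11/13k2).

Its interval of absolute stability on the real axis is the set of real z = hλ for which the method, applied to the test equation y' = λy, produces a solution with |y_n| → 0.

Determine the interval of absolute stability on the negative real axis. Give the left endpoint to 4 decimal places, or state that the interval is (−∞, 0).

Test eqn y'=λy, z=hλ:
  k1=λy_n ⇒ h·k1=z·y_n;  k2=λ(1+2/3z)y_n ⇒ h·k2=z(1+2/3z)y_n
  y_{n+1}/y_n = 1 + 2/13z + 11/13z(1+2/3z) = 1 + z + 22/39z²
  Hence R(z) = 1 + z + 22/39z².

Solve |R(x)|<1 on ℝ⁻.
x=-0.71: |R|=0.5744
R=1: x+22/39x²=0 ⇒ x=−39/22=-1.7727; min R=1−1/(4·22/39)=0.5568>−1
Confirm numerically:
  x=-1.659: |R|=0.89357 <1
  x=-1.172: |R|=0.60284 <1
  x=-0.996: |R|=0.56360 <1
  x=-2.163: |R|=1.47619 >1
  x=-2.057: |R|=1.32986 >1
Stable set (-1.7727, 0).

z∈(-1.7727,0).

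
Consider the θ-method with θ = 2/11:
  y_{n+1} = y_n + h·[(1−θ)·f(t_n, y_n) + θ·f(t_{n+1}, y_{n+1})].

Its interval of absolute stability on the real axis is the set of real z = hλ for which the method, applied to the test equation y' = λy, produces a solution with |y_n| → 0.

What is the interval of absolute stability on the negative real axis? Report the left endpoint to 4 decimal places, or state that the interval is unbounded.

z∈(-3.1429,0).

With y'=λy (z=hλ):
  y_{n+1} = y_n + z·[9/11·y_n + 2/11·y_{n+1}] ⇒ (1 − 2/11z)y_{n+1} = (1 + 9/11z)y_n
  so R(z) = (1 + 9/11z)/(1 − 2/11z).

Boundary: |R(x)|=1, x<0.
x=-0.89: |R|=0.2340
R=−1: 1+9/11x = −1+2/11x ⇒ -7/11x=2 ⇒ x=2/(-7/11)=-3.1429
Confirm numerically:
  x=-2.788: |R|=0.85014 <1
  x=-2.719: |R|=0.81950 <1
  x=-2.619: |R|=0.77417 <1
  x=-2.559: |R|=0.74643 <1
  x=-3.437: |R|=1.11520 >1
  x=-3.279: |R|=1.05428 >1
  x=-3.203: |R|=1.02419 >1
Stable set (-3.1429, 0).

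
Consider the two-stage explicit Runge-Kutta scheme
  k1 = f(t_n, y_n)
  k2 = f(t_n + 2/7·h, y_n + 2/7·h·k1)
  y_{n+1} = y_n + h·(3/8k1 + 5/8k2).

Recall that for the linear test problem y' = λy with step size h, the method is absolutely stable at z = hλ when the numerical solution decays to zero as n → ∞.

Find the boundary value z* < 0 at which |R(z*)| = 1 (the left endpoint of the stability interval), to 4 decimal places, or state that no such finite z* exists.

z* = -5.6000.

With y'=λy (z=hλ):
  k1=λy_n ⇒ h·k1=z·y_n;  k2=λ(1+2/7z)y_n ⇒ h·k2=z(1+2/7z)y_n
  y_{n+1}/y_n = 1 + 3/8z + 5/8z(1+2/7z) = 1 + z + 5/28z²
  R(z) = 1 + z + 5/28z².

Solve |R(x)|<1 on ℝ⁻.
x=-1.4: |R|=0.0500
R=1: x+5/28x²=0 ⇒ x=−28/5=-5.6000; min R=1−1/(4·5/28)=-0.4000>−1
Confirm numerically:
  x=-5.574: |R|=0.97412 <1
  x=-4.402: |R|=0.05829 <1
  x=-3.787: |R|=0.22604 <1
  x=-6.149: |R|=1.60282 >1
  x=-6.037: |R|=1.47110 >1
  x=-5.902: |R|=1.31829 >1
So |R|<1 on (-5.6000, 0).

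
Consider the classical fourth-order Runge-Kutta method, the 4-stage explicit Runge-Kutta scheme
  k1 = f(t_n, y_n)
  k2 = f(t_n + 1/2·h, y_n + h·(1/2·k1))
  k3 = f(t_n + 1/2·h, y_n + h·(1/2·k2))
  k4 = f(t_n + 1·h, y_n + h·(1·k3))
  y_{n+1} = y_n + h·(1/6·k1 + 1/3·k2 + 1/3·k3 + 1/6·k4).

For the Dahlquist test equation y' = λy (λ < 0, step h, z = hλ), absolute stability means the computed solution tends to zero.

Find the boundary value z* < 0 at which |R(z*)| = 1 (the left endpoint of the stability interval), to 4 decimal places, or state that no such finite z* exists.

Test eqn y'=λy, z=hλ:
  order 4, 4-stage ⇒ R(z)=1+z+z^2/2+z^3/6+z^4/24
  (e.g. R(-0.97)=0.38523, |R|=0.38523)

Solve |R(x)|<1 on ℝ⁻.
x=-0.97: |R|=0.3852
|R(-3.02)|=1.4155 |R(-2.46)|=0.6106 |R(-1.2)|=0.3184
Bisect:
  x_lo=-3.2752 |R|=2.0273  x_hi=-0.1266 |R|=0.8811
  mid=-1.70090 |R|=0.27424 →hi
  mid=-2.48806 |R|=0.63687 →hi
  mid=-2.88165 |R|=1.15526 →lo
  mid=-2.68486 |R|=0.85884 →hi
  mid=-2.78325 |R|=0.99693 →hi
  mid=-2.83245 |R|=1.07346 →lo
  mid=-2.80785 |R|=1.03455 →lo
  mid=-2.79555 |R|=1.01558 →lo
  mid=-2.78940 |R|=1.00621 →lo
  mid=-2.78633 |R|=1.00156 →lo
  ...
  [-2.78537,-2.78518] ⇒ x*=-2.7853
So |R|<1 on (-2.7853, 0).

z* = -2.7853.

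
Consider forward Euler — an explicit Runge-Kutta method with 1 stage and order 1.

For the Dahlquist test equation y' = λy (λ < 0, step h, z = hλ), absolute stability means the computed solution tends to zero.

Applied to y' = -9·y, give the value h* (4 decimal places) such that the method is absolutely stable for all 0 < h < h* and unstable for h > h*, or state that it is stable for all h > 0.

(-2.0000,0); λ=-9 ⇒ h* = 0.2222.

Set f=λy, z=hλ:
  order 1, 1-stage ⇒ R(z)=1+z
  (e.g. R(-0.52)=0.48000, |R|=0.48000)

Boundary: |R(x)|=1, x<0.
x=-0.52: |R|=0.4800
|R(-1.75)|=0.7500 |R(-1.31)|=0.3100 |R(-1.1)|=0.1000
Bisect:
  x_lo=-2.8234 |R|=1.8234  x_hi=-0.1900 |R|=0.8100
  mid=-1.50669 |R|=0.50669 →hi
  mid=-2.16504 |R|=1.16504 →lo
  mid=-1.83587 |R|=0.83587 →hi
  mid=-2.00046 |R|=1.00046 →lo
  mid=-1.91816 |R|=0.91816 →hi
  mid=-1.95931 |R|=0.95931 →hi
  mid=-1.97988 |R|=0.97988 →hi
  mid=-1.99017 |R|=0.99017 →hi
  mid=-1.99531 |R|=0.99531 →hi
  ...
  [-2.00014,-1.99997] ⇒ x*=-2.0000
So |R|<1 on (-2.0000, 0).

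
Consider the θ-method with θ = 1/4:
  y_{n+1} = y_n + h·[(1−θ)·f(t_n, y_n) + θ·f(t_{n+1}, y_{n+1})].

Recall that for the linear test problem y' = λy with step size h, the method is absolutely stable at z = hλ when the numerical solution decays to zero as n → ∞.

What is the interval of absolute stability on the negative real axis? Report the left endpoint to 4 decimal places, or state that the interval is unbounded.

With y'=λy (z=hλ):
  y_{n+1} = y_n + z·[3/4·y_n + 1/4·y_{n+1}] ⇒ (1 − 1/4z)y_{n+1} = (1 + 3/4z)y_n
  R(z) = (1 + 3/4z)/(1 − 1/4z).

Boundary: |R(x)|=1, x<0.
x=-0.71: |R|=0.3970
R=−1: 1+3/4x = −1+1/4x ⇒ -1/2x=2 ⇒ x=2/(-1/2)=-4.0000
Confirm numerically:
  x=-3.710: |R|=0.92477 <1
  x=-3.352: |R|=0.82372 <1
  x=-2.660: |R|=0.59760 <1
  x=-2.603: |R|=0.57686 <1
  x=-4.437: |R|=1.10359 >1
  x=-4.356: |R|=1.08521 >1
  x=-4.176: |R|=1.04305 >1
Interval (-4.0000, 0).

(-4.0000, 0).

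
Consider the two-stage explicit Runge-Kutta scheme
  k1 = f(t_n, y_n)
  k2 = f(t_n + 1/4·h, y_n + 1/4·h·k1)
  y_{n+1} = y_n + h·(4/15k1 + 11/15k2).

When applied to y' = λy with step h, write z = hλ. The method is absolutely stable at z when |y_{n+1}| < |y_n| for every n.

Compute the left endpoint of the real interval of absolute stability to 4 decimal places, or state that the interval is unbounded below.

z* = -5.4545.

Set f=λy, z=hλ:
  k1=λy_n ⇒ h·k1=z·y_n;  k2=λ(1+1/4z)y_n ⇒ h·k2=z(1+1/4z)y_n
  y_{n+1}/y_n = 1 + 4/15z + 11/15z(1+1/4z) = 1 + z + 11/60z²
  so R(z) = 1 + z + 11/60z².

Need |R(x)|<1, x<0.
x=-0.59: |R|=0.4738
R=1: x+11/60x²=0 ⇒ x=−60/11=-5.4545; min R=1−1/(4·11/60)=-0.3636>−1
Confirm numerically:
  x=-5.151: |R|=0.71335 <1
  x=-2.698: |R|=0.36348 <1
  x=-2.527: |R|=0.35628 <1
  x=-5.714: |R|=1.27180 >1
  x=-5.577: |R|=1.12520 >1
Stable set (-5.4545, 0).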